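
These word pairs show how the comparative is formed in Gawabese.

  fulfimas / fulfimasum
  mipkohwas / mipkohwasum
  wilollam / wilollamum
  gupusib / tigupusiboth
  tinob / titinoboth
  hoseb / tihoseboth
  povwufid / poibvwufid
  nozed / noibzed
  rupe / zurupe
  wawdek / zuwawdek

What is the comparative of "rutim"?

"rutim" ends in -m. The one such stem in the data (wilollam → wilollamum) adds -um, so the same rule applies.
So rutim → rutimum.

rutimum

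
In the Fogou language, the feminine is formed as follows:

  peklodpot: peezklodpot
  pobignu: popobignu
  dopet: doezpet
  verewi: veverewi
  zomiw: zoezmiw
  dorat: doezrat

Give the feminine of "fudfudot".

fuezdfudot

zomiw and verewi both have last vowel 'i' yet inflect differently (zoezmiw, veverewi), so the last vowel is not what conditions the rule; whether the stem ends in a vowel or a consonant is.
"fudfudot" ends in a consonant. The stems ending in a consonant (zomiw → zoezmiw, peklodpot → peezklodpot, dorat → doezrat) insert -ez- after the first vowel.
The other pattern: stems ending in a vowel repeat the first consonant+vowel as a prefix.
So fudfudot → fuezdfudot.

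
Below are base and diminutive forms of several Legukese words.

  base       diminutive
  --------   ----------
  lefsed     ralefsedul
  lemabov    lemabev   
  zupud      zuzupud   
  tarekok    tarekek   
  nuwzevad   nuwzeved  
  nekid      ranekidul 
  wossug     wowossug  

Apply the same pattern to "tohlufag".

"tohlufag" has last vowel 'a'. The one such stem in the data (nuwzevad → nuwzeved) changes the last vowel to 'e' (as do lemabov, tarekok), so the same rule applies.
So tohlufag → tohlufeg.

tohlufeg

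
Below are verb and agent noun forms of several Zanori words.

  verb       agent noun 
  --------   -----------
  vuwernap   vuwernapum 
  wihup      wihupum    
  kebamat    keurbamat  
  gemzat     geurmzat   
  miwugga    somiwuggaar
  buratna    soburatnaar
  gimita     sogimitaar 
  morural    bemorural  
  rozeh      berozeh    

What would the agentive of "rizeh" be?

berizeh

"rizeh" ends in -h. The one such stem in the data (rozeh → berozeh) adds the prefix be-, so the same rule applies.
So rizeh → berizeh.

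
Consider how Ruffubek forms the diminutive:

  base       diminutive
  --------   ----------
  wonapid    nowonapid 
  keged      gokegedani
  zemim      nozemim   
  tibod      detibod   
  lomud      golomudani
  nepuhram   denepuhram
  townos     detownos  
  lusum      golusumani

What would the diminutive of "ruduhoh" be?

deruduhoh

nepuhram and zemim both end in -m yet inflect differently (denepuhram, nozemim), so the final letter is not what conditions the rule; the last vowel is.
"ruduhoh" has last vowel 'o'. The stems whose last vowel is 'o' (tibod → detibod, townos → detownos) add the prefix de-.
So ruduhoh → deruduhoh.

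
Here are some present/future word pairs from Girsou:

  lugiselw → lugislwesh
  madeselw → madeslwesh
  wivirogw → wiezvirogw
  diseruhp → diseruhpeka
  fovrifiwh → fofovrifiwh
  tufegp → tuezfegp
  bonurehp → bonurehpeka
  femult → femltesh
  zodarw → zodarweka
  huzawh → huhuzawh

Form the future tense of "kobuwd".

madeselw and wivirogw both end in -w yet inflect differently (madeslwesh, wiezvirogw), so the final letter is not what conditions the rule; the second-to-last letter is.
"kobuwd" has second-to-last letter 'w'. The stems whose second-to-last letter is 'w' (fovrifiwh → fofovrifiwh, huzawh → huhuzawh) repeat the first consonant+vowel as a prefix.
So kobuwd → kokobuwd.

kokobuwd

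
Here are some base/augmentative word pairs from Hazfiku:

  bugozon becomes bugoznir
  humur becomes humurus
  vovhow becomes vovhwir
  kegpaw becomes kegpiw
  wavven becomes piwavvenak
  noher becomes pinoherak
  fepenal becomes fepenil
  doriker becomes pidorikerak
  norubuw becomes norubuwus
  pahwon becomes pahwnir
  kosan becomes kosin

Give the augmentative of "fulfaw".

kegpaw and vovhow both end in -w yet inflect differently (kegpiw, vovhwir), so the final letter is not what conditions the rule; the last vowel is.
"fulfaw" has last vowel 'a'. The stems whose last vowel is 'a' (fepenal → fepenil, kosan → kosin, kegpaw → kegpiw) change the last vowel to 'i'.
So fulfaw → fulfiw.

fulfiw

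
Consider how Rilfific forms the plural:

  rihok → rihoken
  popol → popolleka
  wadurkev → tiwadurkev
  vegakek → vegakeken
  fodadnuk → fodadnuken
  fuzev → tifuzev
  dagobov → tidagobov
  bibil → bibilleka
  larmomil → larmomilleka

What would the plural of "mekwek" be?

mekweken

dagobov and popol both have last vowel 'o' yet inflect differently (tidagobov, popolleka), so the last vowel is not what conditions the rule; the final letter is.
"mekwek" ends in -k. The stems ending in -k (vegakek → vegakeken, rihok → rihoken, fodadnuk → fodadnuken) add -en.
The other patterns: stems ending in -v add the prefix ti-; stems ending in -l double the final consonant and add -eka.
So mekwek → mekweken.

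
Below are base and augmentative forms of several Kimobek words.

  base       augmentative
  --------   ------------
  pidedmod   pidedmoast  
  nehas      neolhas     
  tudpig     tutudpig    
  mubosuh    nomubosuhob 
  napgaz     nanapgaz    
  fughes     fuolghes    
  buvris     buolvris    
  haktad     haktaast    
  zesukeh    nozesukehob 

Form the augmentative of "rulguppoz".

rurulguppoz

haktad and nehas both have last vowel 'a' yet inflect differently (haktaast, neolhas), so the last vowel is not what conditions the rule; the final letter is.
"rulguppoz" ends in -z. The one such stem in the data (napgaz → nanapgaz) repeats the first consonant+vowel as a prefix (as does tudpig), so the same rule applies.
So rulguppoz → rurulguppoz.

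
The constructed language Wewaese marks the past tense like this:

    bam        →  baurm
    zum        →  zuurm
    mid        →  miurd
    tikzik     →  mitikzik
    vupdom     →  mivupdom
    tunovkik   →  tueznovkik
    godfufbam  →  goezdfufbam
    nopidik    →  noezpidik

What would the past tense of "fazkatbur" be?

faezzkatbur

"fazkatbur" has 3 vowels. The stems with 3 vowels (tunovkik → tueznovkik, godfufbam → goezdfufbam, nopidik → noezpidik) insert -ez- after the first vowel.
So fazkatbur → faezzkatbur.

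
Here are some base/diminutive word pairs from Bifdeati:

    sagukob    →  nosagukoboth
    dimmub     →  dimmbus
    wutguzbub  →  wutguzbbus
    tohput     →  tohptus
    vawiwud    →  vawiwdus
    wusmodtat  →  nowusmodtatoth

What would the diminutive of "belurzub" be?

belurzbus

tohput and wusmodtat both end in -t yet inflect differently (tohptus, nowusmodtatoth), so the final letter is not what conditions the rule; the last vowel is.
"belurzub" has last vowel 'u'. The stems whose last vowel is 'u' (wutguzbub → wutguzbbus, tohput → tohptus, dimmub → dimmbus) delete the last vowel and add -us.
The other pattern: stems whose last vowel is 'a' or 'o' add no- … -oth around the stem.
So belurzub → belurzbus.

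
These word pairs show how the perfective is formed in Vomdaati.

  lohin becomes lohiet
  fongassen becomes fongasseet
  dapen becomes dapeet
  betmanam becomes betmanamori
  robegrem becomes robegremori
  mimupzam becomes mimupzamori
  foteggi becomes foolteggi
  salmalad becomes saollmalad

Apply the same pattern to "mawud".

"mawud" ends in -d. The one such stem in the data (salmalad → saollmalad) inserts -ol- after the first vowel (as does foteggi), so the same rule applies.
So mawud → maolwud.

maolwud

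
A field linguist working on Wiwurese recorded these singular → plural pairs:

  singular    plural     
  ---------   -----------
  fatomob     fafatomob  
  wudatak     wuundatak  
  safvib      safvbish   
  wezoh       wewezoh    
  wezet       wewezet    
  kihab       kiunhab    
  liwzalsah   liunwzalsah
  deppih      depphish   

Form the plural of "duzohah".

kihab and safvib both end in -b yet inflect differently (kiunhab, safvbish), so the final letter is not what conditions the rule; the last vowel is.
"duzohah" has last vowel 'a'. The stems whose last vowel is 'a' (liwzalsah → liunwzalsah, kihab → kiunhab, wudatak → wuundatak) insert -un- after the first vowel.
So duzohah → duunzohah.

duunzohah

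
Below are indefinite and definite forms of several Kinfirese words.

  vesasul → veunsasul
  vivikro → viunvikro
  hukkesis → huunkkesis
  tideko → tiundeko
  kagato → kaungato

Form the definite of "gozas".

Every pair shown (vesasul → veunsasul, vivikro → viunvikro, hukkesis → huunkkesis, …) follows the same rule: insert -un- after the first vowel.
So gozas → gounzas.

gounzas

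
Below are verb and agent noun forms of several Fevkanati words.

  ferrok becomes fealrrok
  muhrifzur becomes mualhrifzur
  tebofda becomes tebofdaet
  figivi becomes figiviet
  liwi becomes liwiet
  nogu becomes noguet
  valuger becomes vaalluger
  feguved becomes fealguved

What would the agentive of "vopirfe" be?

vopirfeet

nogu and muhrifzur both have last vowel 'u' yet inflect differently (noguet, mualhrifzur), so the last vowel is not what conditions the rule; whether the stem ends in a vowel or a consonant is.
"vopirfe" ends in a vowel. The stems ending in a vowel (tebofda → tebofdaet, figivi → figiviet, liwi → liwiet) add -et.
The other pattern: stems ending in a consonant insert -al- after the first vowel.
So vopirfe → vopirfeet.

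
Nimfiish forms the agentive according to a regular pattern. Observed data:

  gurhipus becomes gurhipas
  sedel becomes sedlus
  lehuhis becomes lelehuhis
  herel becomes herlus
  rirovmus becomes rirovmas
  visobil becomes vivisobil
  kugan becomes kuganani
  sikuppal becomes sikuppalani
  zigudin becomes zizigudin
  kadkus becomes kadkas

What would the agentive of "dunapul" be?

"dunapul" has last vowel 'u'. The stems whose last vowel is 'u' (kadkus → kadkas, rirovmus → rirovmas, gurhipus → gurhipas) change the last vowel to 'a'.
So dunapul → dunapal.

dunapal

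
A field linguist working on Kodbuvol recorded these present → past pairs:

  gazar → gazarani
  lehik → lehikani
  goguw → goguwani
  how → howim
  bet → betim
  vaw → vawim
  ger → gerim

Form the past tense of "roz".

rozim

goguw and how both end in -w yet inflect differently (goguwani, howim), so the final letter is not what conditions the rule; the number of vowels is.
"roz" has 1 vowel. The stems with 1 vowel (how → howim, bet → betim, vaw → vawim) add -im.
So roz → rozim.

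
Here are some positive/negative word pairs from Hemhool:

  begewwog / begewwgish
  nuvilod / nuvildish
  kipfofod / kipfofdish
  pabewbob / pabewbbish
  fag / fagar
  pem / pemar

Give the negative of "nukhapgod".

nukhapgdish

begewwog and fag both end in -g yet inflect differently (begewwgish, fagar), so the final letter is not what conditions the rule; the number of vowels is.
"nukhapgod" has 3 vowels. The stems with 3 vowels (begewwog → begewwgish, nuvilod → nuvildish, kipfofod → kipfofdish) delete the last vowel and add -ish.
So nukhapgod → nukhapgdish.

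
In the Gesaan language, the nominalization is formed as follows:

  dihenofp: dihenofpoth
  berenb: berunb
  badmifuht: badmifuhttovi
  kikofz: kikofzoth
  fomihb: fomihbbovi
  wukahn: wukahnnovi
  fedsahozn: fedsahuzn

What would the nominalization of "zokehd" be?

zokehddovi

fomihb and berenb both end in -b yet inflect differently (fomihbbovi, berunb), so the final letter is not what conditions the rule; the second-to-last letter is.
"zokehd" has second-to-last letter 'h'. The stems whose second-to-last letter is 'h' (badmifuht → badmifuhttovi, fomihb → fomihbbovi, wukahn → wukahnnovi) double the final consonant and add -ovi.
The other patterns: stems whose second-to-last letter is 'f' add -oth; stems whose second-to-last letter is 'n' or 'z' change the last vowel to 'u'.
So zokehd → zokehddovi.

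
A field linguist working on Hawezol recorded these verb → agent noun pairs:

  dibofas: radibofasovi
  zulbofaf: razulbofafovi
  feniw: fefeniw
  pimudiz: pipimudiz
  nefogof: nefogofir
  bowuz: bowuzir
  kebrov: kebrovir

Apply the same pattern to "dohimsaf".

zulbofaf and nefogof both end in -f yet inflect differently (razulbofafovi, nefogofir), so the final letter is not what conditions the rule; the last vowel is.
"dohimsaf" has last vowel 'a'. The stems whose last vowel is 'a' (dibofas → radibofasovi, zulbofaf → razulbofafovi) add ra- … -ovi around the stem.
The other patterns: stems whose last vowel is 'i' repeat the first consonant+vowel as a prefix; stems whose last vowel is 'o' or 'u' add -ir.
So dohimsaf → radohimsafovi.

radohimsafovi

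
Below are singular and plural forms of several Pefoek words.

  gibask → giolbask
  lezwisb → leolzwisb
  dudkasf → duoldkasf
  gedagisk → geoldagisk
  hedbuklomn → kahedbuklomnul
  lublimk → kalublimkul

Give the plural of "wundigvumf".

kawundigvumful

gibask and lublimk both end in -k yet inflect differently (giolbask, kalublimkul), so the final letter is not what conditions the rule; the second-to-last letter is.
"wundigvumf" has second-to-last letter 'm'. The stems whose second-to-last letter is 'm' (hedbuklomn → kahedbuklomnul, lublimk → kalublimkul) add ka- … -ul around the stem.
So wundigvumf → kawundigvumful.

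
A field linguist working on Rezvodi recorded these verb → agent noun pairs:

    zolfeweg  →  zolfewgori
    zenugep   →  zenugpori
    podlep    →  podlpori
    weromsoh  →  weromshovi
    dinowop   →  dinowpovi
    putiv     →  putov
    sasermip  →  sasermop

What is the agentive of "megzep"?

zenugep and dinowop both end in -p yet inflect differently (zenugpori, dinowpovi), so the final letter is not what conditions the rule; the last vowel is.
"megzep" has last vowel 'e'. The stems whose last vowel is 'e' (zolfeweg → zolfewgori, zenugep → zenugpori, podlep → podlpori) delete the last vowel and add -ori.
So megzep → megzpori.

megzpori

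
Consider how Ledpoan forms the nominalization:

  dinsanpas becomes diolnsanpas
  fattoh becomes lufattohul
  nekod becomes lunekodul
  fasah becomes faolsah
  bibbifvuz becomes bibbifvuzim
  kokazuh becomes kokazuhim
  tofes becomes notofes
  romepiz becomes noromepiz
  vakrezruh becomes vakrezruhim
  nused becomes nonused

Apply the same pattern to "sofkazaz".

fattoh and kokazuh both end in -h yet inflect differently (lufattohul, kokazuhim), so the final letter is not what conditions the rule; the last vowel is.
"sofkazaz" has last vowel 'a'. The stems whose last vowel is 'a' (fasah → faolsah, dinsanpas → diolnsanpas) insert -ol- after the first vowel.
The other patterns: stems whose last vowel is 'o' add lu- … -ul around the stem; stems whose last vowel is 'u' add -im; stems whose last vowel is 'e' or 'i' add the prefix no-.
So sofkazaz → soolfkazaz.

soolfkazaz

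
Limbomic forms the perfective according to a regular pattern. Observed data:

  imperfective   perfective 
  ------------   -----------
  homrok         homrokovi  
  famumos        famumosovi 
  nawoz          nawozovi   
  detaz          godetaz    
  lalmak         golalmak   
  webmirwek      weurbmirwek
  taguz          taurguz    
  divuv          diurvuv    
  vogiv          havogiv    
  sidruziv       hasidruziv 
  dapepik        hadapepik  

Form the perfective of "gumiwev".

nawoz and detaz both end in -z yet inflect differently (nawozovi, godetaz), so the final letter is not what conditions the rule; the last vowel is.
"gumiwev" has last vowel 'e'. The one such stem in the data (webmirwek → weurbmirwek) inserts -ur- after the first vowel (as do taguz, divuv), so the same rule applies.
So gumiwev → guurmiwev.

guurmiwev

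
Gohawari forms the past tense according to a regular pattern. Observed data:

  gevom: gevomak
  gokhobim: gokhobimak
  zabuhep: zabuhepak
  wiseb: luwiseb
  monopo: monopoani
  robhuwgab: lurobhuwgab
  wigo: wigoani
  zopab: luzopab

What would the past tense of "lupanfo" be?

wiseb and zabuhep both have last vowel 'e' yet inflect differently (luwiseb, zabuhepak), so the last vowel is not what conditions the rule; the final letter is.
"lupanfo" ends in -o. The stems ending in -o (wigo → wigoani, monopo → monopoani) add -ani.
So lupanfo → lupanfoani.

lupanfoani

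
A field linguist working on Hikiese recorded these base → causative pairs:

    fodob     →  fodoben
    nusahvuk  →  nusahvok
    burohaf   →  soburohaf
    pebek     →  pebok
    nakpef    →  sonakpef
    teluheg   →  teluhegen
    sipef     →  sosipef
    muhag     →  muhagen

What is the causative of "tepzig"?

tepzigen

pebek and nakpef both have last vowel 'e' yet inflect differently (pebok, sonakpef), so the last vowel is not what conditions the rule; the final letter is.
"tepzig" ends in -g. The stems ending in -g (muhag → muhagen, teluheg → teluhegen) add -en.
So tepzig → tepzigen.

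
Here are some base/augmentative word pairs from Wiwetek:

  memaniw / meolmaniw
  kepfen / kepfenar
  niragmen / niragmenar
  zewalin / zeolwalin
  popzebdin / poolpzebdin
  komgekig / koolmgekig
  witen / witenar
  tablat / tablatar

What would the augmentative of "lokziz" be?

loolkziz

popzebdin and niragmen both end in -n yet inflect differently (poolpzebdin, niragmenar), so the final letter is not what conditions the rule; the last vowel is.
"lokziz" has last vowel 'i'. The stems whose last vowel is 'i' (popzebdin → poolpzebdin, memaniw → meolmaniw, komgekig → koolmgekig) insert -ol- after the first vowel.
So lokziz → loolkziz.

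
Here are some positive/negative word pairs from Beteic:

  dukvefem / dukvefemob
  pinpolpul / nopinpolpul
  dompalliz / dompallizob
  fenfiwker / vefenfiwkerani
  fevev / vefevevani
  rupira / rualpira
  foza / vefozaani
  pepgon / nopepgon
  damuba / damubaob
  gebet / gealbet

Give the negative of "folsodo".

"folsodo" begins with f-. The stems beginning with f- (fevev → vefevevani, foza → vefozaani, fenfiwker → vefenfiwkerani) add ve- … -ani around the stem.
The other patterns: stems beginning with p- add the prefix no-; stems beginning with d- add -ob; stems beginning with g- or r- insert -al- after the first vowel.
So folsodo → vefolsodoani.

vefolsodoani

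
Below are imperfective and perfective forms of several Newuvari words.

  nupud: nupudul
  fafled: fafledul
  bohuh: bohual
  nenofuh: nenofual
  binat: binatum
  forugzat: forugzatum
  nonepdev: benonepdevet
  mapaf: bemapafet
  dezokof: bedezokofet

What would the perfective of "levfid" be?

"levfid" ends in -d. The stems ending in -d (nupud → nupudul, fafled → fafledul) add -ul.
The other patterns: stems ending in -h drop the final letter and add -al; stems ending in -t add -um; stems ending in -f or -v add be- … -et around the stem.
So levfid → levfidul.

levfidul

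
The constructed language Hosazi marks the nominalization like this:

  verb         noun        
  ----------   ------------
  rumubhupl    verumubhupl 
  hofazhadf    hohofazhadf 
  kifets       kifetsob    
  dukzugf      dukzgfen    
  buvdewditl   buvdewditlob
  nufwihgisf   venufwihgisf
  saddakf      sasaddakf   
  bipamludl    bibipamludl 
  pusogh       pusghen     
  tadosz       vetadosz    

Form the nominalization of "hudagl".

rumubhupl and buvdewditl both end in -l yet inflect differently (verumubhupl, buvdewditlob), so the final letter is not what conditions the rule; the second-to-last letter is.
"hudagl" has second-to-last letter 'g'. The stems whose second-to-last letter is 'g' (pusogh → pusghen, dukzugf → dukzgfen) delete the last vowel and add -en.
The other patterns: stems whose second-to-last letter is 'p' or 's' add the prefix ve-; stems whose second-to-last letter is 't' add -ob; stems whose second-to-last letter is 'd' or 'k' repeat the first consonant+vowel as a prefix.
So hudagl → hudglen.

hudglen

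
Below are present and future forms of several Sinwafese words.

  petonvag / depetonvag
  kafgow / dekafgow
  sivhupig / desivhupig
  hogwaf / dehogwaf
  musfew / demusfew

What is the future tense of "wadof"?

Every pair shown (petonvag → depetonvag, kafgow → dekafgow, sivhupig → desivhupig, …) follows the same rule: add the prefix de-.
So wadof → dewadof.

dewadof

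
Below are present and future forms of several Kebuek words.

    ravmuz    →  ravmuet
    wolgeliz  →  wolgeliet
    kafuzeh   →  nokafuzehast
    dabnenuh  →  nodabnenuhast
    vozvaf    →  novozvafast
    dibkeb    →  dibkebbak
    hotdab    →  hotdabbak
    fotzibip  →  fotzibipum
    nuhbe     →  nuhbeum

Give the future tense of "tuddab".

ravmuz and dabnenuh both have last vowel 'u' yet inflect differently (ravmuet, nodabnenuhast), so the last vowel is not what conditions the rule; the final letter is.
"tuddab" ends in -b. The stems ending in -b (dibkeb → dibkebbak, hotdab → hotdabbak) double the final consonant and add -ak.
The other patterns: stems ending in -z drop the final letter and add -et; stems ending in -f or -h add no- … -ast around the stem; stems ending in -e or -p add -um.
So tuddab → tuddabbak.

tuddabbak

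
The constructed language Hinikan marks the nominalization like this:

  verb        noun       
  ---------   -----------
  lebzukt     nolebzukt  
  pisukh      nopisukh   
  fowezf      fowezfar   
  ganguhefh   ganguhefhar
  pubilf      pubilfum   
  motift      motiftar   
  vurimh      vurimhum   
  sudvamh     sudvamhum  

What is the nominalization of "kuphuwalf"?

lebzukt and motift both end in -t yet inflect differently (nolebzukt, motiftar), so the final letter is not what conditions the rule; the second-to-last letter is.
"kuphuwalf" has second-to-last letter 'l'. The one such stem in the data (pubilf → pubilfum) adds -um, so the same rule applies.
So kuphuwalf → kuphuwalfum.

kuphuwalfum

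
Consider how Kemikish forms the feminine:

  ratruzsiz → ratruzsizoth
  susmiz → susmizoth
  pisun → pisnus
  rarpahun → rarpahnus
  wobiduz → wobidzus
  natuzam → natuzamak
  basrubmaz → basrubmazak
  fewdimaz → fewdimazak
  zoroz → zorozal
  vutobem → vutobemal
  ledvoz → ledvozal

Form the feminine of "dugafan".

ratruzsiz and wobiduz both end in -z yet inflect differently (ratruzsizoth, wobidzus), so the final letter is not what conditions the rule; the last vowel is.
"dugafan" has last vowel 'a'. The stems whose last vowel is 'a' (natuzam → natuzamak, basrubmaz → basrubmazak, fewdimaz → fewdimazak) add -ak.
The other patterns: stems whose last vowel is 'i' add -oth; stems whose last vowel is 'u' delete the last vowel and add -us; stems whose last vowel is 'e' or 'o' add -al.
So dugafan → dugafanak.

dugafanak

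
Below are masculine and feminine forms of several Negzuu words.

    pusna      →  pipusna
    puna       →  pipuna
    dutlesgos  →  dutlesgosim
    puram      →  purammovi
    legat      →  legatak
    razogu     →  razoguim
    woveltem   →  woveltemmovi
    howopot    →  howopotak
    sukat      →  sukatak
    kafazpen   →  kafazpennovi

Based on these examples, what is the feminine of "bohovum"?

bohovummovi

legat and pusna both have last vowel 'a' yet inflect differently (legatak, pipusna), so the last vowel is not what conditions the rule; the final letter is.
"bohovum" ends in -m. The stems ending in -m (puram → purammovi, woveltem → woveltemmovi) double the final consonant and add -ovi.
So bohovum → bohovummovi.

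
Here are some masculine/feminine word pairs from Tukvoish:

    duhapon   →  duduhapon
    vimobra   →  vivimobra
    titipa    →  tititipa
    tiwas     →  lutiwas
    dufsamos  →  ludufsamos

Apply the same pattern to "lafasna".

lalafasna

"lafasna" ends in -a. The stems ending in -a (vimobra → vivimobra, titipa → tititipa) repeat the first consonant+vowel as a prefix.
The other pattern: stems ending in -s add the prefix lu-.
So lafasna → lalafasna.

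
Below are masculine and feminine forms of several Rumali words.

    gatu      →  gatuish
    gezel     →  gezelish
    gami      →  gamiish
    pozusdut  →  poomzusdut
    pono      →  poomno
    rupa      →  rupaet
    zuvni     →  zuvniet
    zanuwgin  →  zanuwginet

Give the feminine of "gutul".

gutulish

gami and zuvni both end in -i yet inflect differently (gamiish, zuvniet), so the final letter is not what conditions the rule; the first letter is.
"gutul" begins with g-. The stems beginning with g- (gatu → gatuish, gezel → gezelish, gami → gamiish) add -ish.
So gutul → gutulish.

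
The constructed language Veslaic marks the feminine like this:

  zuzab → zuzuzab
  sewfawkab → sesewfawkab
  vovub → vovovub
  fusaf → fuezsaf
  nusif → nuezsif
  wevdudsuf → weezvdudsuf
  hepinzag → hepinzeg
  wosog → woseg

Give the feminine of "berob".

beberob

zuzab and fusaf both have last vowel 'a' yet inflect differently (zuzuzab, fuezsaf), so the last vowel is not what conditions the rule; the final letter is.
"berob" ends in -b. The stems ending in -b (zuzab → zuzuzab, sewfawkab → sesewfawkab, vovub → vovovub) repeat the first consonant+vowel as a prefix.
The other patterns: stems ending in -f insert -ez- after the first vowel; stems ending in -g change the last vowel to 'e'.
So berob → beberob.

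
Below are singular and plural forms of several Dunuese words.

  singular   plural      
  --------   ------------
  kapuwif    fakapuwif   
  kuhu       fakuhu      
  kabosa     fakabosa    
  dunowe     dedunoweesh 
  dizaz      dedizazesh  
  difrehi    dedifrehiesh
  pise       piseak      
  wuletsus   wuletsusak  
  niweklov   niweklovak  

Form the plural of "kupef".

fakupef

dunowe and pise both end in -e yet inflect differently (dedunoweesh, piseak), so the final letter is not what conditions the rule; the first letter is.
"kupef" begins with k-. The stems beginning with k- (kapuwif → fakapuwif, kuhu → fakuhu, kabosa → fakabosa) add the prefix fa-.
The other patterns: stems beginning with d- add de- … -esh around the stem; stems beginning with n-, p- or w- add -ak.
So kupef → fakupef.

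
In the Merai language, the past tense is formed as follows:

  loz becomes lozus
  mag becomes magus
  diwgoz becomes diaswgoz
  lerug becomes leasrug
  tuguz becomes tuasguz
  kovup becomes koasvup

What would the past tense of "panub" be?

paasnub

loz and diwgoz both end in -z yet inflect differently (lozus, diaswgoz), so the final letter is not what conditions the rule; the number of vowels is.
"panub" has 2 vowels. The stems with 2 vowels (diwgoz → diaswgoz, lerug → leasrug, tuguz → tuasguz) insert -as- after the first vowel.
The other pattern: stems with 1 vowel add -us.
So panub → paasnub.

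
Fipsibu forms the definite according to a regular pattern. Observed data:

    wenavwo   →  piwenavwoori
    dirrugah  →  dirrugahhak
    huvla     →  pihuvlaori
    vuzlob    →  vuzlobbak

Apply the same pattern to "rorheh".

rorhehhak

wenavwo and vuzlob both have last vowel 'o' yet inflect differently (piwenavwoori, vuzlobbak), so the last vowel is not what conditions the rule; whether the stem ends in a vowel or a consonant is.
"rorheh" ends in a consonant. The stems ending in a consonant (vuzlob → vuzlobbak, dirrugah → dirrugahhak) double the final consonant and add -ak.
So rorheh → rorhehhak.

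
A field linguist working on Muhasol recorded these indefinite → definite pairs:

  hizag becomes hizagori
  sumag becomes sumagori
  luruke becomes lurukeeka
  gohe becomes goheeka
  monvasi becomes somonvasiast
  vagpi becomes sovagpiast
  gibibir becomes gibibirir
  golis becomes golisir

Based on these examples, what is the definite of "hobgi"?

monvasi and gibibir both have last vowel 'i' yet inflect differently (somonvasiast, gibibirir), so the last vowel is not what conditions the rule; the final letter is.
"hobgi" ends in -i. The stems ending in -i (monvasi → somonvasiast, vagpi → sovagpiast) add so- … -ast around the stem.
So hobgi → sohobgiast.

sohobgiast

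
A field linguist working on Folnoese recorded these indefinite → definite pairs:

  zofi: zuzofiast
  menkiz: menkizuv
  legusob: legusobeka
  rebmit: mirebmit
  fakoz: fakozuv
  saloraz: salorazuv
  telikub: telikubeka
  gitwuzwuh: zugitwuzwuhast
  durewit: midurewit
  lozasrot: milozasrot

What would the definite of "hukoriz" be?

hukorizuv

legusob and fakoz both have last vowel 'o' yet inflect differently (legusobeka, fakozuv), so the last vowel is not what conditions the rule; the final letter is.
"hukoriz" ends in -z. The stems ending in -z (saloraz → salorazuv, fakoz → fakozuv, menkiz → menkizuv) add -uv.
The other patterns: stems ending in -b add -eka; stems ending in -t add the prefix mi-; stems ending in -h or -i add zu- … -ast around the stem.
So hukoriz → hukorizuv.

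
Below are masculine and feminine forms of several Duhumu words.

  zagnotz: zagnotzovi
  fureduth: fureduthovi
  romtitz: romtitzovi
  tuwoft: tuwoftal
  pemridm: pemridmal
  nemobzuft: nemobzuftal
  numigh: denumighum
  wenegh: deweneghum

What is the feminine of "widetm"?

widetmovi

"widetm" has second-to-last letter 't'. The stems whose second-to-last letter is 't' (zagnotz → zagnotzovi, fureduth → fureduthovi, romtitz → romtitzovi) add -ovi.
The other patterns: stems whose second-to-last letter is 'd' or 'f' add -al; stems whose second-to-last letter is 'g' add de- … -um around the stem.
So widetm → widetmovi.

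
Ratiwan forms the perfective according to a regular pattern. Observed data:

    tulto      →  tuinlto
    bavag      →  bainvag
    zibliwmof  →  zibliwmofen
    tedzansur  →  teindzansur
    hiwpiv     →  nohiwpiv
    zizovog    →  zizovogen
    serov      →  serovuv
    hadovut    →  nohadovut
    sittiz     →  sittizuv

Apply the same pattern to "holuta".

"holuta" begins with h-. The stems beginning with h- (hadovut → nohadovut, hiwpiv → nohiwpiv) add the prefix no-.
The other patterns: stems beginning with s- add -uv; stems beginning with z- add -en; stems beginning with b- or t- insert -in- after the first vowel.
So holuta → noholuta.

noholuta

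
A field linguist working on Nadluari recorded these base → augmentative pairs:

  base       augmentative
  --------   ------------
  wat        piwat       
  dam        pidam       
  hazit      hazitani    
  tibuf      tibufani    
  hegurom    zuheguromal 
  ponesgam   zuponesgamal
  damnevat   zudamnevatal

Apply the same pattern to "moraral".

wat and hazit both end in -t yet inflect differently (piwat, hazitani), so the final letter is not what conditions the rule; the number of vowels is.
"moraral" has 3 vowels. The stems with 3 vowels (hegurom → zuheguromal, ponesgam → zuponesgamal, damnevat → zudamnevatal) add zu- … -al around the stem.
The other patterns: stems with 1 vowel add the prefix pi-; stems with 2 vowels add -ani.
So moraral → zumoraralal.

zumoraralal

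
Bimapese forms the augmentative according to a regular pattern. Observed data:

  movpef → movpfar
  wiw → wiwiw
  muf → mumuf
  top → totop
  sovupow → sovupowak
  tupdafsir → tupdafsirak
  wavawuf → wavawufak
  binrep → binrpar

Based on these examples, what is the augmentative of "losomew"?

losomewak

muf and movpef both end in -f yet inflect differently (mumuf, movpfar), so the final letter is not what conditions the rule; the number of vowels is.
"losomew" has 3 vowels. The stems with 3 vowels (wavawuf → wavawufak, tupdafsir → tupdafsirak, sovupow → sovupowak) add -ak.
So losomew → losomewak.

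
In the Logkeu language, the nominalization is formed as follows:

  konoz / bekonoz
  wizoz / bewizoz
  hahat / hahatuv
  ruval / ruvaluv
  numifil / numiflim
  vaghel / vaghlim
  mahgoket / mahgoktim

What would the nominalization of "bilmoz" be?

bebilmoz

"bilmoz" has last vowel 'o'. The stems whose last vowel is 'o' (konoz → bekonoz, wizoz → bewizoz) add the prefix be-.
The other patterns: stems whose last vowel is 'a' add -uv; stems whose last vowel is 'e' or 'i' delete the last vowel and add -im.
So bilmoz → bebilmoz.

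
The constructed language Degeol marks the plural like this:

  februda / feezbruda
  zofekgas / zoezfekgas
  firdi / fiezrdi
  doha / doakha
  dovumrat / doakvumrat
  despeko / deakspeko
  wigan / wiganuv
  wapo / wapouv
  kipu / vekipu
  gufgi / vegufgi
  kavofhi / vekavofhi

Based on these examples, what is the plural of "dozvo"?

februda and doha both end in -a yet inflect differently (feezbruda, doakha), so the final letter is not what conditions the rule; the first letter is.
"dozvo" begins with d-. The stems beginning with d- (doha → doakha, dovumrat → doakvumrat, despeko → deakspeko) insert -ak- after the first vowel.
So dozvo → doakzvo.

doakzvo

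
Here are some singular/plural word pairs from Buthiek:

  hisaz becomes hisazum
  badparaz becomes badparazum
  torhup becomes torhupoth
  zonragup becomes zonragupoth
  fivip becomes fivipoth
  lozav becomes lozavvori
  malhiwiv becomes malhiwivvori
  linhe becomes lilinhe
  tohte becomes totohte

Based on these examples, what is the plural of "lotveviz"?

lotvevizum

hisaz and lozav both have last vowel 'a' yet inflect differently (hisazum, lozavvori), so the last vowel is not what conditions the rule; the final letter is.
"lotveviz" ends in -z. The stems ending in -z (hisaz → hisazum, badparaz → badparazum) add -um.
The other patterns: stems ending in -p add -oth; stems ending in -v double the final consonant and add -ori; stems ending in -e repeat the first consonant+vowel as a prefix.
So lotveviz → lotvevizum.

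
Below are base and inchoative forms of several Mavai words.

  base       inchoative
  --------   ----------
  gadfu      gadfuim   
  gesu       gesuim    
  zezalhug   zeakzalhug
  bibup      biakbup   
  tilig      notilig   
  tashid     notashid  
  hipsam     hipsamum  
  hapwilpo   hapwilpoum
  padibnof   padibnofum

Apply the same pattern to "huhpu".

zezalhug and tilig both end in -g yet inflect differently (zeakzalhug, notilig), so the final letter is not what conditions the rule; the first letter is.
"huhpu" begins with h-. The stems beginning with h- (hipsam → hipsamum, hapwilpo → hapwilpoum) add -um.
So huhpu → huhpuum.

huhpuum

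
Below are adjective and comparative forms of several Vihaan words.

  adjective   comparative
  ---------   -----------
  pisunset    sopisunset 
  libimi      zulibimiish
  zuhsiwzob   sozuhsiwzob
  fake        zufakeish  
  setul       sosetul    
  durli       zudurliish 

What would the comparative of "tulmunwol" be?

sotulmunwol

fake and pisunset both have last vowel 'e' yet inflect differently (zufakeish, sopisunset), so the last vowel is not what conditions the rule; whether the stem ends in a vowel or a consonant is.
"tulmunwol" ends in a consonant. The stems ending in a consonant (pisunset → sopisunset, zuhsiwzob → sozuhsiwzob, setul → sosetul) add the prefix so-.
The other pattern: stems ending in a vowel add zu- … -ish around the stem.
So tulmunwol → sotulmunwol.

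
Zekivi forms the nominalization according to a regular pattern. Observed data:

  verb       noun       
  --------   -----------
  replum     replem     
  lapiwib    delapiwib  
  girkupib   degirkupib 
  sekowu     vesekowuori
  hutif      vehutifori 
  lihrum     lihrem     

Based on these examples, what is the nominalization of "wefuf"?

vewefufori

girkupib and hutif both have last vowel 'i' yet inflect differently (degirkupib, vehutifori), so the last vowel is not what conditions the rule; the final letter is.
"wefuf" ends in -f. The one such stem in the data (hutif → vehutifori) adds ve- … -ori around the stem, so the same rule applies.
The other patterns: stems ending in -b add the prefix de-; stems ending in -m change the last vowel to 'e'.
So wefuf → vewefufori.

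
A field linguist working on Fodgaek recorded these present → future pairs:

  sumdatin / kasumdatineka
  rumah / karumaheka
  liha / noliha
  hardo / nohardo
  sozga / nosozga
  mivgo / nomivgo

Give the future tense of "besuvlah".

kabesuvlaheka

rumah and liha both have last vowel 'a' yet inflect differently (karumaheka, noliha), so the last vowel is not what conditions the rule; whether the stem ends in a vowel or a consonant is.
"besuvlah" ends in a consonant. The stems ending in a consonant (sumdatin → kasumdatineka, rumah → karumaheka) add ka- … -eka around the stem.
So besuvlah → kabesuvlaheka.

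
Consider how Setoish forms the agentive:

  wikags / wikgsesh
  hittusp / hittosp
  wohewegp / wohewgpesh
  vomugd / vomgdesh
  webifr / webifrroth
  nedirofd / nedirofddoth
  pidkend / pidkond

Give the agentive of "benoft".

benofttoth

"benoft" has second-to-last letter 'f'. The stems whose second-to-last letter is 'f' (webifr → webifrroth, nedirofd → nedirofddoth) double the final consonant and add -oth.
So benoft → benofttoth.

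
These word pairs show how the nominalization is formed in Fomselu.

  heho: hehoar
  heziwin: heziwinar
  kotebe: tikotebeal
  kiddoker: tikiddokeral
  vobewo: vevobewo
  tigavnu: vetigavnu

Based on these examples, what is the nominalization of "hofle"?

heho and vobewo both end in -o yet inflect differently (hehoar, vevobewo), so the final letter is not what conditions the rule; the first letter is.
"hofle" begins with h-. The stems beginning with h- (heho → hehoar, heziwin → heziwinar) add -ar.
So hofle → hoflear.

hoflear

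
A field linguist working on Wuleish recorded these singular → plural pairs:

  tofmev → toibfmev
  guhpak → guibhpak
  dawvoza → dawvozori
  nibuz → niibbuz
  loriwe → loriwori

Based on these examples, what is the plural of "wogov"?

"wogov" ends in a consonant. The stems ending in a consonant (tofmev → toibfmev, guhpak → guibhpak, nibuz → niibbuz) insert -ib- after the first vowel.
So wogov → woibgov.

woibgov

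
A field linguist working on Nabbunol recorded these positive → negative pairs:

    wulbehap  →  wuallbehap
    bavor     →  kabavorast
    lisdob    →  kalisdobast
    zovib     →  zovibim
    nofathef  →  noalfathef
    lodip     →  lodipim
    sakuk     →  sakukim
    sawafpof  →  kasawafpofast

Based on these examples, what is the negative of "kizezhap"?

kialzezhap

lisdob and zovib both end in -b yet inflect differently (kalisdobast, zovibim), so the final letter is not what conditions the rule; the last vowel is.
"kizezhap" has last vowel 'a'. The one such stem in the data (wulbehap → wuallbehap) inserts -al- after the first vowel (as does nofathef), so the same rule applies.
So kizezhap → kialzezhap.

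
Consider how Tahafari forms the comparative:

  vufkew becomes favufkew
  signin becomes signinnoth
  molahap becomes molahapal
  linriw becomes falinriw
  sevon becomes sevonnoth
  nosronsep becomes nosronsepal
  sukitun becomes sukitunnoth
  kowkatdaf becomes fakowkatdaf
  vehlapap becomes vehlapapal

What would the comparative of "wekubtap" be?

wekubtapal

signin and linriw both have last vowel 'i' yet inflect differently (signinnoth, falinriw), so the last vowel is not what conditions the rule; the final letter is.
"wekubtap" ends in -p. The stems ending in -p (molahap → molahapal, nosronsep → nosronsepal, vehlapap → vehlapapal) add -al.
The other patterns: stems ending in -n double the final consonant and add -oth; stems ending in -f or -w add the prefix fa-.
So wekubtap → wekubtapal.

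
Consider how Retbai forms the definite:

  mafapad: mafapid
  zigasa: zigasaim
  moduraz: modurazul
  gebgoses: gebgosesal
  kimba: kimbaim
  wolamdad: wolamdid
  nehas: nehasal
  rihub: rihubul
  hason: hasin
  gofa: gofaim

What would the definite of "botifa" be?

botifaim

zigasa and mafapad both have last vowel 'a' yet inflect differently (zigasaim, mafapid), so the last vowel is not what conditions the rule; the final letter is.
"botifa" ends in -a. The stems ending in -a (zigasa → zigasaim, gofa → gofaim, kimba → kimbaim) add -im.
The other patterns: stems ending in -d or -n change the last vowel to 'i'; stems ending in -s add -al; stems ending in -b or -z add -ul.
So botifa → botifaim.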